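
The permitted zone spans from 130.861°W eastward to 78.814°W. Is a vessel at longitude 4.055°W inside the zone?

No

Band width going east from -130.861° to -78.814°: ((-78.814 − -130.861) mod 360) = 52.047°.
Offset of -4.055° east of the west edge: ((-4.055 − -130.861) mod 360) = 126.806°.
126.806° > 52.047° ⇒ outside.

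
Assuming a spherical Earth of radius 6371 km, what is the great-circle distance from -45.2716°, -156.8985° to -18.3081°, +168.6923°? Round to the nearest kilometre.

Δλ = 168.6923 − -156.8985 = 325.5908°; wrapped into (−180°, 180°]: -34.4092°.
Δφ = -18.3081 − -45.2716 = 26.9635°.
a = sin²(Δφ/2) + cos φ₁ · cos φ₂ · sin²(Δλ/2) = 0.112805.
c = 2·atan2(√a, √(1−a)) = 0.68505 rad → d = 6371·c ≈ 4364.44 km.

4364 km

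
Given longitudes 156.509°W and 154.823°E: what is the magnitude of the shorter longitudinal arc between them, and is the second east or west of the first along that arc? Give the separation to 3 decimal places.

Raw difference: 154.823 − -156.509 = 311.332°.
Normalise into (−180°, 180°]: 311.332° − 360° = -48.668°.
Negative ⇒ the second point lies to the west; separation 48.668°.

48.668° west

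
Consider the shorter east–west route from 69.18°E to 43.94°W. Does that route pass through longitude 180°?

Signed shortest Δλ = ((-43.94 − 69.18 + 180) mod 360) − 180 = -113.12°.
Going west by 113.12° from +69.18° reaches -43.94° without touching 180°.

No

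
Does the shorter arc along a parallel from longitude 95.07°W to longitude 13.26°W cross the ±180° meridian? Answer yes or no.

No

Signed shortest Δλ = ((-13.26 − -95.07 + 180) mod 360) − 180 = 81.81°.
Going east by 81.81° from -95.07° reaches -13.26° without touching 180°.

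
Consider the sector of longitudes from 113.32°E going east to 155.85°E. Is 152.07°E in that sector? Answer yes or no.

Yes

Band width going east from +113.32° to +155.85°: ((155.85 − 113.32) mod 360) = 42.53°.
Offset of +152.07° east of the west edge: ((152.07 − 113.32) mod 360) = 38.75°.
38.75° ≤ 42.53° ⇒ inside.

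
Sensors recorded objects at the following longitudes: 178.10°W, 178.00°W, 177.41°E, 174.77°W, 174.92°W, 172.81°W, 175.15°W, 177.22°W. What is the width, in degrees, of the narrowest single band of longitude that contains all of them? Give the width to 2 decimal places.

9.78°

Sort the longitudes: -178.10°, -178.00°, -177.22°, -175.15°, -174.92°, -174.77°, -172.81°, +177.41°.
Eastward gaps between consecutive values (wrapping around): 0.10°, 0.78°, 2.07°, 0.23°, 0.15°, 1.96°, 350.22°, 4.49°.
Largest gap = 350.22° ⇒ minimal covering band is its complement: 360° − 350.22° = 9.78°.
Band runs from +177.41° eastward to -172.81°, crossing the antimeridian.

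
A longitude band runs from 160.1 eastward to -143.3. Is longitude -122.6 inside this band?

Band width going east from +160.1° to -143.3°: ((-143.3 − 160.1) mod 360) = 56.6°.
Offset of -122.6° east of the west edge: ((-122.6 − 160.1) mod 360) = 77.3°.
77.3° > 56.6° ⇒ outside.

No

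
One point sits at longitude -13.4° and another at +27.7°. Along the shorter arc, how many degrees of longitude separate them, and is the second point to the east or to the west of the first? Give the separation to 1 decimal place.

41.1° east

Raw difference: 27.7 − -13.4 = 41.1°.
Normalise into (−180°, 180°]: 41.1° stays 41.1°.
Positive ⇒ the second point lies to the east; separation 41.1°.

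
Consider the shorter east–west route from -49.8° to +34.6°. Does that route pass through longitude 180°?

No

Signed shortest Δλ = ((34.6 − -49.8 + 180) mod 360) − 180 = 84.4°.
Going east by 84.4° from -49.8° reaches +34.6° without touching 180°.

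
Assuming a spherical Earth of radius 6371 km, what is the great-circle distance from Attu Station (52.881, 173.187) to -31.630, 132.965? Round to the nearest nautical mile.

Δλ = 132.965 − 173.187 = -40.222°.
Δφ = -31.630 − 52.881 = -84.511°.
a = sin²(Δφ/2) + cos φ₁ · cos φ₂ · sin²(Δλ/2) = 0.512920.
c = 2·atan2(√a, √(1−a)) = 1.59664 rad → d = 6371·c ≈ 10172.19 km ≈ 5492.55 nmi.

5493 nmi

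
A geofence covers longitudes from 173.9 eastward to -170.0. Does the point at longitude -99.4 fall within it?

No

Band width going east from +173.9° to -170.0°: ((-170.0 − 173.9) mod 360) = 16.1°.
Offset of -99.4° east of the west edge: ((-99.4 − 173.9) mod 360) = 86.7°.
86.7° > 16.1° ⇒ outside.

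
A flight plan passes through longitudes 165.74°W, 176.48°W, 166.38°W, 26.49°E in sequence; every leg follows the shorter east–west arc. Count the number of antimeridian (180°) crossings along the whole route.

1

Leg 1: -165.74° → -176.48°, shortest Δλ = -10.74° (west) — does not cross 180°.
Leg 2: -176.48° → -166.38°, shortest Δλ = 10.1° (east) — does not cross 180°.
Leg 3: -166.38° → +26.49°, shortest Δλ = -167.13° (west) — crosses 180°.
Total crossings: 1.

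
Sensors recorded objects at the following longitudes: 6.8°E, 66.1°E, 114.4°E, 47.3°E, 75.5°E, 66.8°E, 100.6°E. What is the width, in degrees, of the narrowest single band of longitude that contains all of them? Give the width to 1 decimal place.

Sort the longitudes: +6.8°, +47.3°, +66.1°, +66.8°, +75.5°, +100.6°, +114.4°.
Eastward gaps between consecutive values (wrapping around): 40.5°, 18.8°, 0.7°, 8.7°, 25.1°, 13.8°, 252.4°.
Largest gap = 252.4° ⇒ minimal covering band is its complement: 360° − 252.4° = 107.6°.
Band runs from +6.8° eastward to +114.4°.

107.6°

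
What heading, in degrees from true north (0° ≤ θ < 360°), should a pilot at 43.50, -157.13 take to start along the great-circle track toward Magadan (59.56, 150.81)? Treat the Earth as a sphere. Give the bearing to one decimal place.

315.8°

Δλ = 150.81 − -157.13 = 307.94°; wrapped into (−180°, 180°]: -52.06°.
θ = atan2( sin Δλ · cos φ₂ , cos φ₁ · sin φ₂ − sin φ₁ · cos φ₂ · cos Δλ )
  = atan2(-0.39956, 0.41097) = -44.194° → normalised to [0°, 360°): 315.806°.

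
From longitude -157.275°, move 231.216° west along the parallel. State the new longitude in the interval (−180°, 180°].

Start at -157.275°; shift −231.216° → -388.491°.
-388.491° lies outside (−180°, 180°]; add 360° → -28.491°.

-28.491°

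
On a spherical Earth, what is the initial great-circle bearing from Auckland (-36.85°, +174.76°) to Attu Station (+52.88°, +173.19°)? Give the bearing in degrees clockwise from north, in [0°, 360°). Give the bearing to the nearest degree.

Δλ = 173.19 − 174.76 = -1.57°.
θ = atan2( sin Δλ · cos φ₂ , cos φ₁ · sin φ₂ − sin φ₁ · cos φ₂ · cos Δλ )
  = atan2(-0.01653, 0.99985) = -0.947° → normalised to [0°, 360°): 359.053°.

359°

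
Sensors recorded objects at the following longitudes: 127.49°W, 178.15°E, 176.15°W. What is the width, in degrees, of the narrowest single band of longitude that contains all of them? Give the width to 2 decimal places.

Sort the longitudes: -176.15°, -127.49°, +178.15°.
Eastward gaps between consecutive values (wrapping around): 48.66°, 305.64°, 5.70°.
Largest gap = 305.64° ⇒ minimal covering band is its complement: 360° − 305.64° = 54.36°.
Band runs from +178.15° eastward to -127.49°, crossing the antimeridian.

54.36°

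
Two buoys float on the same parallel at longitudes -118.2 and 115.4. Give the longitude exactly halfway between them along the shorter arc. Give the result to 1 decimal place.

Signed shortest Δλ from -118.2° to +115.4° is -126.4°.
Midpoint longitude = -118.2° + (-126.4°)/2 = -118.2° − 63.2° = -181.4°.
Normalise into (−180°, 180°]: +178.6°.
(The naïve average (-118.2 + +115.4)/2 = -1.4° is on the wrong side of the globe.)

+178.6°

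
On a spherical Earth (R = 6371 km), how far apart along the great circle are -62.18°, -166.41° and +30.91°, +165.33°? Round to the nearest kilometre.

Δλ = 165.33 − -166.41 = 331.74°; wrapped into (−180°, 180°]: -28.26°.
Δφ = 30.91 − -62.18 = 93.09°.
a = sin²(Δφ/2) + cos φ₁ · cos φ₂ · sin²(Δλ/2) = 0.550815.
c = 2·atan2(√a, √(1−a)) = 1.67260 rad → d = 6371·c ≈ 10656.15 km.

10656 km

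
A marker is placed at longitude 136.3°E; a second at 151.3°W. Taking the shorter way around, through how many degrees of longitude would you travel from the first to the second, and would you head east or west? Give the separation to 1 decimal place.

72.4° east

Raw difference: -151.3 − 136.3 = -287.6°.
Normalise into (−180°, 180°]: -287.6° + 360° = 72.4°.
Positive ⇒ the second point lies to the east; separation 72.4°.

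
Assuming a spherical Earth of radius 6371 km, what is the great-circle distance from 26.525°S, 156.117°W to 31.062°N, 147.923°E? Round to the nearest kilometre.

8734 km

Δλ = 147.923 − -156.117 = 304.040°; wrapped into (−180°, 180°]: -55.960°.
Δφ = 31.062 − -26.525 = 57.587°.
a = sin²(Δφ/2) + cos φ₁ · cos φ₂ · sin²(Δλ/2) = 0.400696.
c = 2·atan2(√a, √(1−a)) = 1.37086 rad → d = 6371·c ≈ 8733.74 km.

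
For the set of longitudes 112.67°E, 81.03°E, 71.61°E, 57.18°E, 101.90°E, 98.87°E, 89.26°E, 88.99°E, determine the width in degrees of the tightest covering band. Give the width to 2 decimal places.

55.49°

Sort the longitudes: +57.18°, +71.61°, +81.03°, +88.99°, +89.26°, +98.87°, +101.90°, +112.67°.
Eastward gaps between consecutive values (wrapping around): 14.43°, 9.42°, 7.96°, 0.27°, 9.61°, 3.03°, 10.77°, 304.51°.
Largest gap = 304.51° ⇒ minimal covering band is its complement: 360° − 304.51° = 55.49°.
Band runs from +57.18° eastward to +112.67°.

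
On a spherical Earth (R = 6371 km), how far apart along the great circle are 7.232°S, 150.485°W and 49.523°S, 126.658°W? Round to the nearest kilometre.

Δλ = -126.658 − -150.485 = 23.827°.
Δφ = -49.523 − -7.232 = -42.291°.
a = sin²(Δφ/2) + cos φ₁ · cos φ₂ · sin²(Δλ/2) = 0.157575.
c = 2·atan2(√a, √(1−a)) = 0.81640 rad → d = 6371·c ≈ 5201.27 km.

5201 km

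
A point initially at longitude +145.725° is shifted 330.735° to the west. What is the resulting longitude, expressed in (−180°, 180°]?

+174.990°

Start at +145.725°; shift −330.735° → -185.010°.
-185.010° lies outside (−180°, 180°]; add 360° → +174.990°.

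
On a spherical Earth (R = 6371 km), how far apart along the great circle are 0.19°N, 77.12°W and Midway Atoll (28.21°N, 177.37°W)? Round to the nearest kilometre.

11001 km

Δλ = -177.37 − -77.12 = -100.25°.
Δφ = 28.21 − 0.19 = 28.02°.
a = sin²(Δφ/2) + cos φ₁ · cos φ₂ · sin²(Δλ/2) = 0.577620.
c = 2·atan2(√a, √(1−a)) = 1.72667 rad → d = 6371·c ≈ 11000.59 km.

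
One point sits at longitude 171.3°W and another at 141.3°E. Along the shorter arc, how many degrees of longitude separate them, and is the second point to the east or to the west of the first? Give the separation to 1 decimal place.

47.4° west

Raw difference: 141.3 − -171.3 = 312.6°.
Normalise into (−180°, 180°]: 312.6° − 360° = -47.4°.
Negative ⇒ the second point lies to the west; separation 47.4°.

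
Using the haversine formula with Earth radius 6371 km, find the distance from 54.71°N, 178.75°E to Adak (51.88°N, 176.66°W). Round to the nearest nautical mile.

237 nmi

Δλ = -176.66 − 178.75 = -355.41°; wrapped into (−180°, 180°]: 4.59°.
Δφ = 51.88 − 54.71 = -2.83°.
a = sin²(Δφ/2) + cos φ₁ · cos φ₂ · sin²(Δλ/2) = 0.001182.
c = 2·atan2(√a, √(1−a)) = 0.06876 rad → d = 6371·c ≈ 438.10 km ≈ 236.55 nmi.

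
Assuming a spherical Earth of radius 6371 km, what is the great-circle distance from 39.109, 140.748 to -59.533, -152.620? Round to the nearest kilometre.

12544 km

Δλ = -152.620 − 140.748 = -293.368°; wrapped into (−180°, 180°]: 66.632°.
Δφ = -59.533 − 39.109 = -98.642°.
a = sin²(Δφ/2) + cos φ₁ · cos φ₂ · sin²(Δλ/2) = 0.693823.
c = 2·atan2(√a, √(1−a)) = 1.96887 rad → d = 6371·c ≈ 12543.69 km.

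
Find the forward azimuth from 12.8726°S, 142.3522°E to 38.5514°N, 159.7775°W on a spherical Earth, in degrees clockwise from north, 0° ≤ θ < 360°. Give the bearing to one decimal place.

Δλ = -159.7775 − 142.3522 = -302.1297°; wrapped into (−180°, 180°]: 57.8703°.
θ = atan2( sin Δλ · cos φ₂ , cos φ₁ · sin φ₂ − sin φ₁ · cos φ₂ · cos Δλ )
  = atan2(0.66228, 0.70021) = 43.405° → normalised to [0°, 360°): 43.405°.

43.4°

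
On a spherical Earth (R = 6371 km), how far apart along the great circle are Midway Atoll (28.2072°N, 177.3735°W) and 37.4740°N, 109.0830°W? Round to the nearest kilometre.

Δλ = -109.0830 − -177.3735 = 68.2905°.
Δφ = 37.4740 − 28.2072 = 9.2668°.
a = sin²(Δφ/2) + cos φ₁ · cos φ₂ · sin²(Δλ/2) = 0.226865.
c = 2·atan2(√a, √(1−a)) = 0.99289 rad → d = 6371·c ≈ 6325.72 km.

6326 km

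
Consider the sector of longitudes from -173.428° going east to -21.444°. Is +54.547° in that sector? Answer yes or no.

Band width going east from -173.428° to -21.444°: ((-21.444 − -173.428) mod 360) = 151.984°.
Offset of +54.547° east of the west edge: ((54.547 − -173.428) mod 360) = 227.975°.
227.975° > 151.984° ⇒ outside.

No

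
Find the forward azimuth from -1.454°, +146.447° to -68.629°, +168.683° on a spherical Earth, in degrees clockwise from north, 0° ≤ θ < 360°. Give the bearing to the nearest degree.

Δλ = 168.683 − 146.447 = 22.236°.
θ = atan2( sin Δλ · cos φ₂ , cos φ₁ · sin φ₂ − sin φ₁ · cos φ₂ · cos Δλ )
  = atan2(0.13790, -0.92238) = 171.497° → normalised to [0°, 360°): 171.497°.

171°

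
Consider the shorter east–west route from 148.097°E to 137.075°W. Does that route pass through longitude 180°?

Naïve |-137.075 − 148.097| = 285.172° > 180°, so the shorter arc goes the other way round — across 180°.
Signed shortest Δλ = ((-137.075 − 148.097 + 180) mod 360) − 180 = 74.828°.
Going east by 74.828° from +148.097° passes through 180° before reaching -137.075°.

Yes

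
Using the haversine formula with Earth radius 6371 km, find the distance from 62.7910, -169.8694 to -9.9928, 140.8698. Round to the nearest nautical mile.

Δλ = 140.8698 − -169.8694 = 310.7392°; wrapped into (−180°, 180°]: -49.2608°.
Δφ = -9.9928 − 62.7910 = -72.7838°.
a = sin²(Δφ/2) + cos φ₁ · cos φ₂ · sin²(Δλ/2) = 0.430224.
c = 2·atan2(√a, √(1−a)) = 1.43079 rad → d = 6371·c ≈ 9115.55 km ≈ 4922.00 nmi.

4922 nmi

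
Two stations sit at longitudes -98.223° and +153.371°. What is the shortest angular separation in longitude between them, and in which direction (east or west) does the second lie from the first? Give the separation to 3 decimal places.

Raw difference: 153.371 − -98.223 = 251.594°.
Normalise into (−180°, 180°]: 251.594° − 360° = -108.406°.
Negative ⇒ the second point lies to the west; separation 108.406°.

108.406° west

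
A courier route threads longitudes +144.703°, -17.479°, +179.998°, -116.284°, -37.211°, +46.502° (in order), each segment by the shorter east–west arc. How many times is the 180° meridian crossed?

2

Leg 1: +144.703° → -17.479°, shortest Δλ = -162.182° (west) — does not cross 180°.
Leg 2: -17.479° → +179.998°, shortest Δλ = -162.523° (west) — crosses 180°.
Leg 3: +179.998° → -116.284°, shortest Δλ = 63.718° (east) — crosses 180°.
Leg 4: -116.284° → -37.211°, shortest Δλ = 79.073° (east) — does not cross 180°.
Leg 5: -37.211° → +46.502°, shortest Δλ = 83.713° (east) — does not cross 180°.
Total crossings: 2.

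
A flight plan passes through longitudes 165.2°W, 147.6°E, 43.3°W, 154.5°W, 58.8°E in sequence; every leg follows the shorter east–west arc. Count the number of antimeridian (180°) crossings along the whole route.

3

Leg 1: -165.2° → +147.6°, shortest Δλ = -47.2° (west) — crosses 180°.
Leg 2: +147.6° → -43.3°, shortest Δλ = 169.1° (east) — crosses 180°.
Leg 3: -43.3° → -154.5°, shortest Δλ = -111.2° (west) — does not cross 180°.
Leg 4: -154.5° → +58.8°, shortest Δλ = -146.7° (west) — crosses 180°.
Total crossings: 3.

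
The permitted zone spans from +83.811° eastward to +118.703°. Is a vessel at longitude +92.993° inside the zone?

Band width going east from +83.811° to +118.703°: ((118.703 − 83.811) mod 360) = 34.892°.
Offset of +92.993° east of the west edge: ((92.993 − 83.811) mod 360) = 9.182°.
9.182° ≤ 34.892° ⇒ inside.

Yes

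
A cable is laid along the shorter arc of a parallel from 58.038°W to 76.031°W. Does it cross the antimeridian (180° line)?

No

Signed shortest Δλ = ((-76.031 − -58.038 + 180) mod 360) − 180 = -17.993°.
Going west by 17.993° from -58.038° reaches -76.031° without touching 180°.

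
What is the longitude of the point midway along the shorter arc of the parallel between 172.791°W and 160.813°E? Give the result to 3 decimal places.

174.011°E

Signed shortest Δλ from -172.791° to +160.813° is -26.396°.
Midpoint longitude = -172.791° + (-26.396°)/2 = -172.791° − 13.198° = -185.989°.
Normalise into (−180°, 180°]: +174.011°.
(The naïve average (-172.791 + +160.813)/2 = -5.989° is on the wrong side of the globe.)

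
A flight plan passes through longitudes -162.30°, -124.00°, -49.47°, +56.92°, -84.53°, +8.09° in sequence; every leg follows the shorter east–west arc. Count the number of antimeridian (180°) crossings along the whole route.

0

Leg 1: -162.30° → -124.00°, shortest Δλ = 38.3° (east) — does not cross 180°.
Leg 2: -124.00° → -49.47°, shortest Δλ = 74.53° (east) — does not cross 180°.
Leg 3: -49.47° → +56.92°, shortest Δλ = 106.39° (east) — does not cross 180°.
Leg 4: +56.92° → -84.53°, shortest Δλ = -141.45° (west) — does not cross 180°.
Leg 5: -84.53° → +8.09°, shortest Δλ = 92.62° (east) — does not cross 180°.
Total crossings: 0.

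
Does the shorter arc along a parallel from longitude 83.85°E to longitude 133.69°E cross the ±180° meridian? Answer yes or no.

Signed shortest Δλ = ((133.69 − 83.85 + 180) mod 360) − 180 = 49.84°.
Going east by 49.84° from +83.85° reaches +133.69° without touching 180°.

No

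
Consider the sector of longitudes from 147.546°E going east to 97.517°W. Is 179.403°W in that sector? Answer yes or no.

Yes

Band width going east from +147.546° to -97.517°: ((-97.517 − 147.546) mod 360) = 114.937°.
Offset of -179.403° east of the west edge: ((-179.403 − 147.546) mod 360) = 33.051°.
33.051° ≤ 114.937° ⇒ inside.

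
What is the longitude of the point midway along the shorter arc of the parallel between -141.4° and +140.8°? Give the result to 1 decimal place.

+179.7°

Signed shortest Δλ from -141.4° to +140.8° is -77.8°.
Midpoint longitude = -141.4° + (-77.8°)/2 = -141.4° − 38.9° = -180.3°.
Normalise into (−180°, 180°]: +179.7°.
(The naïve average (-141.4 + +140.8)/2 = -0.3° is on the wrong side of the globe.)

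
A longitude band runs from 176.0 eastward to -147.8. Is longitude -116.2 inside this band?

Band width going east from +176.0° to -147.8°: ((-147.8 − 176.0) mod 360) = 36.2°.
Offset of -116.2° east of the west edge: ((-116.2 − 176.0) mod 360) = 67.8°.
67.8° > 36.2° ⇒ outside.

No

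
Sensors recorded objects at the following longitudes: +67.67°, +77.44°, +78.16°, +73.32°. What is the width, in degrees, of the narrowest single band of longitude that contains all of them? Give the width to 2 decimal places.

10.49°

Sort the longitudes: +67.67°, +73.32°, +77.44°, +78.16°.
Eastward gaps between consecutive values (wrapping around): 5.65°, 4.12°, 0.72°, 349.51°.
Largest gap = 349.51° ⇒ minimal covering band is its complement: 360° − 349.51° = 10.49°.
Band runs from +67.67° eastward to +78.16°.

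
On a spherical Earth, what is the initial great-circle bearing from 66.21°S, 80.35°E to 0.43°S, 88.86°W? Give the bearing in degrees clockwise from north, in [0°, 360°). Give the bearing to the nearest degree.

192°

Δλ = -88.86 − 80.35 = -169.21°.
θ = atan2( sin Δλ · cos φ₂ , cos φ₁ · sin φ₂ − sin φ₁ · cos φ₂ · cos Δλ )
  = atan2(-0.18720, -0.90185) = -168.273° → normalised to [0°, 360°): 191.727°.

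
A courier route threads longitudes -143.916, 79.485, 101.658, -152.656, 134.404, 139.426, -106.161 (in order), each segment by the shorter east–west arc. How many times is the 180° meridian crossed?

Leg 1: -143.916° → +79.485°, shortest Δλ = -136.599° (west) — crosses 180°.
Leg 2: +79.485° → +101.658°, shortest Δλ = 22.173° (east) — does not cross 180°.
Leg 3: +101.658° → -152.656°, shortest Δλ = 105.686° (east) — crosses 180°.
Leg 4: -152.656° → +134.404°, shortest Δλ = -72.94° (west) — crosses 180°.
Leg 5: +134.404° → +139.426°, shortest Δλ = 5.022° (east) — does not cross 180°.
Leg 6: +139.426° → -106.161°, shortest Δλ = 114.413° (east) — crosses 180°.
Total crossings: 4.

4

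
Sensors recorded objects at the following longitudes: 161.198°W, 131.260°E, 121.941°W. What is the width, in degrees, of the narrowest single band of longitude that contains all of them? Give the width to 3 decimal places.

106.799°

Sort the longitudes: -161.198°, -121.941°, +131.260°.
Eastward gaps between consecutive values (wrapping around): 39.257°, 253.201°, 67.542°.
Largest gap = 253.201° ⇒ minimal covering band is its complement: 360° − 253.201° = 106.799°.
Band runs from +131.260° eastward to -121.941°, crossing the antimeridian.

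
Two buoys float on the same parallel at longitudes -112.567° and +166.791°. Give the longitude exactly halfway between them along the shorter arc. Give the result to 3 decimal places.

-152.888°

Signed shortest Δλ from -112.567° to +166.791° is -80.642°.
Midpoint longitude = -112.567° + (-80.642°)/2 = -112.567° − 40.321° = -152.888°.
(The naïve average (-112.567 + +166.791)/2 = 27.112° is on the wrong side of the globe.)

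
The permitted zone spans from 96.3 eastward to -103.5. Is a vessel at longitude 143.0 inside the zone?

Yes

Band width going east from +96.3° to -103.5°: ((-103.5 − 96.3) mod 360) = 160.2°.
Offset of +143.0° east of the west edge: ((143.0 − 96.3) mod 360) = 46.7°.
46.7° ≤ 160.2° ⇒ inside.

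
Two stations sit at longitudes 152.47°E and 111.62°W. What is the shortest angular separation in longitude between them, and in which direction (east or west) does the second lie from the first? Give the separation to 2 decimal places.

Raw difference: -111.62 − 152.47 = -264.09°.
Normalise into (−180°, 180°]: -264.09° + 360° = 95.91°.
Positive ⇒ the second point lies to the east; separation 95.91°.

95.91° east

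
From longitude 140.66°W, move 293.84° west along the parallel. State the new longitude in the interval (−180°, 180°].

Start at -140.66°; shift −293.84° → -434.50°.
-434.50° lies outside (−180°, 180°]; add 360° → -74.50°.

74.50°W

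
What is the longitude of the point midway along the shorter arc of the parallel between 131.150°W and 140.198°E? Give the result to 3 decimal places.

175.476°W

Signed shortest Δλ from -131.150° to +140.198° is -88.652°.
Midpoint longitude = -131.150° + (-88.652°)/2 = -131.150° − 44.326° = -175.476°.
(The naïve average (-131.150 + +140.198)/2 = 4.524° is on the wrong side of the globe.)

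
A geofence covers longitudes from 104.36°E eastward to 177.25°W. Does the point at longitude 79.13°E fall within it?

No

Band width going east from +104.36° to -177.25°: ((-177.25 − 104.36) mod 360) = 78.39°.
Offset of +79.13° east of the west edge: ((79.13 − 104.36) mod 360) = 334.77°.
334.77° > 78.39° ⇒ outside.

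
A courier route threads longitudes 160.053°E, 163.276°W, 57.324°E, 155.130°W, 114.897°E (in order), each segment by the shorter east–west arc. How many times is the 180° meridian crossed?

4

Leg 1: +160.053° → -163.276°, shortest Δλ = 36.671° (east) — crosses 180°.
Leg 2: -163.276° → +57.324°, shortest Δλ = -139.4° (west) — crosses 180°.
Leg 3: +57.324° → -155.130°, shortest Δλ = 147.546° (east) — crosses 180°.
Leg 4: -155.130° → +114.897°, shortest Δλ = -89.973° (west) — crosses 180°.
Total crossings: 4.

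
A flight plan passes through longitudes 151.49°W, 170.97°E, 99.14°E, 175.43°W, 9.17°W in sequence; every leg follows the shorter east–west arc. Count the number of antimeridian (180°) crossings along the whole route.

2

Leg 1: -151.49° → +170.97°, shortest Δλ = -37.54° (west) — crosses 180°.
Leg 2: +170.97° → +99.14°, shortest Δλ = -71.83° (west) — does not cross 180°.
Leg 3: +99.14° → -175.43°, shortest Δλ = 85.43° (east) — crosses 180°.
Leg 4: -175.43° → -9.17°, shortest Δλ = 166.26° (east) — does not cross 180°.
Total crossings: 2.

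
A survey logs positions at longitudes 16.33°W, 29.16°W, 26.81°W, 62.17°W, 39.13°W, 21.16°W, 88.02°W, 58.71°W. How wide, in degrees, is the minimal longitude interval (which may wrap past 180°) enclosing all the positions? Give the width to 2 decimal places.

71.69°

Sort the longitudes: -88.02°, -62.17°, -58.71°, -39.13°, -29.16°, -26.81°, -21.16°, -16.33°.
Eastward gaps between consecutive values (wrapping around): 25.85°, 3.46°, 19.58°, 9.97°, 2.35°, 5.65°, 4.83°, 288.31°.
Largest gap = 288.31° ⇒ minimal covering band is its complement: 360° − 288.31° = 71.69°.
Band runs from -88.02° eastward to -16.33°.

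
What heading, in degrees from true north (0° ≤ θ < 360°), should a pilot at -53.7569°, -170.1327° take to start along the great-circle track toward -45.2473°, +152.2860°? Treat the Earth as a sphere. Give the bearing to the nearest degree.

274°

Δλ = 152.2860 − -170.1327 = 322.4187°; wrapped into (−180°, 180°]: -37.5813°.
θ = atan2( sin Δλ · cos φ₂ , cos φ₁ · sin φ₂ − sin φ₁ · cos φ₂ · cos Δλ )
  = atan2(-0.42939, 0.03014) = -85.984° → normalised to [0°, 360°): 274.016°.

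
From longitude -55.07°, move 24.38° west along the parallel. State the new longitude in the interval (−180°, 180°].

-79.45°

Start at -55.07°; shift −24.38° → -79.45°.
-79.45° already lies in (−180°, 180°].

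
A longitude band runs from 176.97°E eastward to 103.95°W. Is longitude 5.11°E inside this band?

Band width going east from +176.97° to -103.95°: ((-103.95 − 176.97) mod 360) = 79.08°.
Offset of +5.11° east of the west edge: ((5.11 − 176.97) mod 360) = 188.14°.
188.14° > 79.08° ⇒ outside.

No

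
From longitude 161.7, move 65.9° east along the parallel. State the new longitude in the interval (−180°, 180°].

Start at +161.7°; shift +65.9° → +227.6°.
+227.6° lies outside (−180°, 180°]; subtract 360° → -132.4°.

-132.4°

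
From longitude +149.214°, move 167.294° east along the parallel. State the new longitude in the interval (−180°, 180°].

-43.492°

Start at +149.214°; shift +167.294° → +316.508°.
+316.508° lies outside (−180°, 180°]; subtract 360° → -43.492°.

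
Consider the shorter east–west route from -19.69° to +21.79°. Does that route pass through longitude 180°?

No

Signed shortest Δλ = ((21.79 − -19.69 + 180) mod 360) − 180 = 41.48°.
Going east by 41.48° from -19.69° reaches +21.79° without touching 180°.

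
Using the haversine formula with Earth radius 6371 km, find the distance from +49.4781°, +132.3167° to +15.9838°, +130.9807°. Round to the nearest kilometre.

Δλ = 130.9807 − 132.3167 = -1.3360°.
Δφ = 15.9838 − 49.4781 = -33.4943°.
a = sin²(Δφ/2) + cos φ₁ · cos φ₂ · sin²(Δλ/2) = 0.083115.
c = 2·atan2(√a, √(1−a)) = 0.58489 rad → d = 6371·c ≈ 3726.36 km.

3726 km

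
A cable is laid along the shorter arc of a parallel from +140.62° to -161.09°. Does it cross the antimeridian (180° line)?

Yes

Naïve |-161.09 − 140.62| = 301.71° > 180°, so the shorter arc goes the other way round — across 180°.
Signed shortest Δλ = ((-161.09 − 140.62 + 180) mod 360) − 180 = 58.29°.
Going east by 58.29° from +140.62° passes through 180° before reaching -161.09°.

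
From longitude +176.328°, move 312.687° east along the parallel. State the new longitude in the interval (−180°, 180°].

Start at +176.328°; shift +312.687° → +489.015°.
+489.015° lies outside (−180°, 180°]; subtract 360° → +129.015°.

+129.015°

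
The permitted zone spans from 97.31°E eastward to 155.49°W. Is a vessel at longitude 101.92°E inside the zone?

Band width going east from +97.31° to -155.49°: ((-155.49 − 97.31) mod 360) = 107.20°.
Offset of +101.92° east of the west edge: ((101.92 − 97.31) mod 360) = 4.61°.
4.61° ≤ 107.20° ⇒ inside.

Yes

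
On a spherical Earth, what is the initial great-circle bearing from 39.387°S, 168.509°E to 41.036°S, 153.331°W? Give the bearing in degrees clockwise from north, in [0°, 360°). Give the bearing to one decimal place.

105.7°

Δλ = -153.331 − 168.509 = -321.840°; wrapped into (−180°, 180°]: 38.160°.
θ = atan2( sin Δλ · cos φ₂ , cos φ₁ · sin φ₂ − sin φ₁ · cos φ₂ · cos Δλ )
  = atan2(0.46605, -0.13107) = 105.708° → normalised to [0°, 360°): 105.708°.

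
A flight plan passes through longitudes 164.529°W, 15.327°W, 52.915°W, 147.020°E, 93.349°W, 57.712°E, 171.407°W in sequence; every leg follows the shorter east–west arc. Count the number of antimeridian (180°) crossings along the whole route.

3

Leg 1: -164.529° → -15.327°, shortest Δλ = 149.202° (east) — does not cross 180°.
Leg 2: -15.327° → -52.915°, shortest Δλ = -37.588° (west) — does not cross 180°.
Leg 3: -52.915° → +147.020°, shortest Δλ = -160.065° (west) — crosses 180°.
Leg 4: +147.020° → -93.349°, shortest Δλ = 119.631° (east) — crosses 180°.
Leg 5: -93.349° → +57.712°, shortest Δλ = 151.061° (east) — does not cross 180°.
Leg 6: +57.712° → -171.407°, shortest Δλ = 130.881° (east) — crosses 180°.
Total crossings: 3.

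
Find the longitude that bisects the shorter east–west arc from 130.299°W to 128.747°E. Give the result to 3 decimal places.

Signed shortest Δλ from -130.299° to +128.747° is -100.954°.
Midpoint longitude = -130.299° + (-100.954°)/2 = -130.299° − 50.477° = -180.776°.
Normalise into (−180°, 180°]: +179.224°.
(The naïve average (-130.299 + +128.747)/2 = -0.776° is on the wrong side of the globe.)

179.224°E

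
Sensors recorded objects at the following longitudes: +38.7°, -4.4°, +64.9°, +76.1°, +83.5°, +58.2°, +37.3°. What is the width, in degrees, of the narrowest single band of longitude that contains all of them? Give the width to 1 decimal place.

87.9°

Sort the longitudes: -4.4°, +37.3°, +38.7°, +58.2°, +64.9°, +76.1°, +83.5°.
Eastward gaps between consecutive values (wrapping around): 41.7°, 1.4°, 19.5°, 6.7°, 11.2°, 7.4°, 272.1°.
Largest gap = 272.1° ⇒ minimal covering band is its complement: 360° − 272.1° = 87.9°.
Band runs from -4.4° eastward to +83.5°.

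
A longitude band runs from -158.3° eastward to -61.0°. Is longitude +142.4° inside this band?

No

Band width going east from -158.3° to -61.0°: ((-61.0 − -158.3) mod 360) = 97.3°.
Offset of +142.4° east of the west edge: ((142.4 − -158.3) mod 360) = 300.7°.
300.7° > 97.3° ⇒ outside.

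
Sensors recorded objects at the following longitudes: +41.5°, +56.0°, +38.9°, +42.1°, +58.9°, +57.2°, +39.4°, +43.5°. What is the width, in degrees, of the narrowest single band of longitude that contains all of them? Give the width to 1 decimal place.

Sort the longitudes: +38.9°, +39.4°, +41.5°, +42.1°, +43.5°, +56.0°, +57.2°, +58.9°.
Eastward gaps between consecutive values (wrapping around): 0.5°, 2.1°, 0.6°, 1.4°, 12.5°, 1.2°, 1.7°, 340.0°.
Largest gap = 340.0° ⇒ minimal covering band is its complement: 360° − 340.0° = 20.0°.
Band runs from +38.9° eastward to +58.9°.

20.0°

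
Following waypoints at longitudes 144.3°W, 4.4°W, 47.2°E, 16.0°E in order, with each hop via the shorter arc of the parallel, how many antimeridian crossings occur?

0

Leg 1: -144.3° → -4.4°, shortest Δλ = 139.9° (east) — does not cross 180°.
Leg 2: -4.4° → +47.2°, shortest Δλ = 51.6° (east) — does not cross 180°.
Leg 3: +47.2° → +16.0°, shortest Δλ = -31.2° (west) — does not cross 180°.
Total crossings: 0.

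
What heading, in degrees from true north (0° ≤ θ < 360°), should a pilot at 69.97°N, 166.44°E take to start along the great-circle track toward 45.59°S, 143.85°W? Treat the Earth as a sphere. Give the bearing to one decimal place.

141.4°

Δλ = -143.85 − 166.44 = -310.29°; wrapped into (−180°, 180°]: 49.71°.
θ = atan2( sin Δλ · cos φ₂ , cos φ₁ · sin φ₂ − sin φ₁ · cos φ₂ · cos Δλ )
  = atan2(0.53379, -0.66982) = 141.449° → normalised to [0°, 360°): 141.449°.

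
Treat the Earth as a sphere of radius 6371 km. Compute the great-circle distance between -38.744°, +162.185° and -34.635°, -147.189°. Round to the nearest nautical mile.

2419 nmi

Δλ = -147.189 − 162.185 = -309.374°; wrapped into (−180°, 180°]: 50.626°.
Δφ = -34.635 − -38.744 = 4.109°.
a = sin²(Δφ/2) + cos φ₁ · cos φ₂ · sin²(Δλ/2) = 0.118601.
c = 2·atan2(√a, √(1−a)) = 0.70317 rad → d = 6371·c ≈ 4479.87 km ≈ 2418.94 nmi.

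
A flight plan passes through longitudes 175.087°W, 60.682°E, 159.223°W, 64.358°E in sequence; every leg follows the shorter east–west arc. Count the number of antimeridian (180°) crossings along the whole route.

3

Leg 1: -175.087° → +60.682°, shortest Δλ = -124.231° (west) — crosses 180°.
Leg 2: +60.682° → -159.223°, shortest Δλ = 140.095° (east) — crosses 180°.
Leg 3: -159.223° → +64.358°, shortest Δλ = -136.419° (west) — crosses 180°.
Total crossings: 3.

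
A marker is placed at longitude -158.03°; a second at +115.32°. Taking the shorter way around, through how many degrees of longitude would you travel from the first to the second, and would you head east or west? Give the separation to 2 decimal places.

86.65° west

Raw difference: 115.32 − -158.03 = 273.35°.
Normalise into (−180°, 180°]: 273.35° − 360° = -86.65°.
Negative ⇒ the second point lies to the west; separation 86.65°.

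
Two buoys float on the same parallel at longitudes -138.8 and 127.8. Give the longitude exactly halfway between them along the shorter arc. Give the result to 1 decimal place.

Signed shortest Δλ from -138.8° to +127.8° is -93.4°.
Midpoint longitude = -138.8° + (-93.4°)/2 = -138.8° − 46.7° = -185.5°.
Normalise into (−180°, 180°]: +174.5°.
(The naïve average (-138.8 + +127.8)/2 = -5.5° is on the wrong side of the globe.)

+174.5°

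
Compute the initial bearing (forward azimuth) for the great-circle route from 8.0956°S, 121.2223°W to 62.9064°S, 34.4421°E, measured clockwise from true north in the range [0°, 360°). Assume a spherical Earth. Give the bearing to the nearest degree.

169°

Δλ = 34.4421 − -121.2223 = 155.6644°.
θ = atan2( sin Δλ · cos φ₂ , cos φ₁ · sin φ₂ − sin φ₁ · cos φ₂ · cos Δλ )
  = atan2(0.18768, -0.93983) = 168.707° → normalised to [0°, 360°): 168.707°.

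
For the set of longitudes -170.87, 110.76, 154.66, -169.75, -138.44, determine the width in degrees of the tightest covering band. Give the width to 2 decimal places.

110.80°

Sort the longitudes: -170.87°, -169.75°, -138.44°, +110.76°, +154.66°.
Eastward gaps between consecutive values (wrapping around): 1.12°, 31.31°, 249.20°, 43.90°, 34.47°.
Largest gap = 249.20° ⇒ minimal covering band is its complement: 360° − 249.20° = 110.80°.
Band runs from +110.76° eastward to -138.44°, crossing the antimeridian.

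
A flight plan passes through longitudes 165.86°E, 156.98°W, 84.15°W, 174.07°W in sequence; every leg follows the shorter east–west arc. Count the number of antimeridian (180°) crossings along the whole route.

1

Leg 1: +165.86° → -156.98°, shortest Δλ = 37.16° (east) — crosses 180°.
Leg 2: -156.98° → -84.15°, shortest Δλ = 72.83° (east) — does not cross 180°.
Leg 3: -84.15° → -174.07°, shortest Δλ = -89.92° (west) — does not cross 180°.
Total crossings: 1.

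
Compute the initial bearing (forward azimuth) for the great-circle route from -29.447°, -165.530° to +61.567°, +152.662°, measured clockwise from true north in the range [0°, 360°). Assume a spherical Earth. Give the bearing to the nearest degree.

341°

Δλ = 152.662 − -165.530 = 318.192°; wrapped into (−180°, 180°]: -41.808°.
θ = atan2( sin Δλ · cos φ₂ , cos φ₁ · sin φ₂ − sin φ₁ · cos φ₂ · cos Δλ )
  = atan2(-0.31741, 0.94024) = -18.654° → normalised to [0°, 360°): 341.346°.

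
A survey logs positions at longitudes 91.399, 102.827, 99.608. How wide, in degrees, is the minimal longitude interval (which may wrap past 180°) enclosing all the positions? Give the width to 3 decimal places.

11.428°

Sort the longitudes: +91.399°, +99.608°, +102.827°.
Eastward gaps between consecutive values (wrapping around): 8.209°, 3.219°, 348.572°.
Largest gap = 348.572° ⇒ minimal covering band is its complement: 360° − 348.572° = 11.428°.
Band runs from +91.399° eastward to +102.827°.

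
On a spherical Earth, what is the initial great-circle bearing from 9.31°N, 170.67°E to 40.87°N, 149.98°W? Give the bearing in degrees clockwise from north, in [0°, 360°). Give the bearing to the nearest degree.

Δλ = -149.98 − 170.67 = -320.65°; wrapped into (−180°, 180°]: 39.35°.
θ = atan2( sin Δλ · cos φ₂ , cos φ₁ · sin φ₂ − sin φ₁ · cos φ₂ · cos Δλ )
  = atan2(0.47947, 0.55113) = 41.023° → normalised to [0°, 360°): 41.023°.

41°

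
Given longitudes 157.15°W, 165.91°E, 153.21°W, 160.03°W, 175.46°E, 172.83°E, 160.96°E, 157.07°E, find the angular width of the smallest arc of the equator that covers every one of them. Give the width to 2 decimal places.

Sort the longitudes: -160.03°, -157.15°, -153.21°, +157.07°, +160.96°, +165.91°, +172.83°, +175.46°.
Eastward gaps between consecutive values (wrapping around): 2.88°, 3.94°, 310.28°, 3.89°, 4.95°, 6.92°, 2.63°, 24.51°.
Largest gap = 310.28° ⇒ minimal covering band is its complement: 360° − 310.28° = 49.72°.
Band runs from +157.07° eastward to -153.21°, crossing the antimeridian.

49.72°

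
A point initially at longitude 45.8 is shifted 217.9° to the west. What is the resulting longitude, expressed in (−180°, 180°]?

Start at +45.8°; shift −217.9° → -172.1°.
-172.1° already lies in (−180°, 180°].

-172.1°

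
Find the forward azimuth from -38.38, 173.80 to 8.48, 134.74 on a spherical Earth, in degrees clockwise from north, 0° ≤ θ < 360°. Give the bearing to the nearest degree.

Δλ = 134.74 − 173.80 = -39.06°.
θ = atan2( sin Δλ · cos φ₂ , cos φ₁ · sin φ₂ − sin φ₁ · cos φ₂ · cos Δλ )
  = atan2(-0.62324, 0.59243) = -46.452° → normalised to [0°, 360°): 313.548°.

314°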